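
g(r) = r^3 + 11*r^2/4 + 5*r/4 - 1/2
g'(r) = 3*r^2 + 11*r/2 + 5/4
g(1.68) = 14.10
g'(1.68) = 18.96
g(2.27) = 28.21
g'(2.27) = 29.19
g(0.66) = 1.81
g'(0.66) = 6.19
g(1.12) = 5.75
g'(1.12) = 11.17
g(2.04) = 21.98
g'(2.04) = 24.95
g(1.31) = 8.10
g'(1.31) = 13.60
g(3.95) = 108.97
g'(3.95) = 69.78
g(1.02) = 4.70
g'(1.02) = 9.98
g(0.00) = -0.50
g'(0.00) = 1.25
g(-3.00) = -6.50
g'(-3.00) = 11.75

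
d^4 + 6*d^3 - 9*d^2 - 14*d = d*(d - 2)*(d + 1)*(d + 7)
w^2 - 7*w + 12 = (w - 4)*(w - 3)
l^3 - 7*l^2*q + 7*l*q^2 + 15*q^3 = (l - 5*q)*(l - 3*q)*(l + q)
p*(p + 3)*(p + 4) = p^3 + 7*p^2 + 12*p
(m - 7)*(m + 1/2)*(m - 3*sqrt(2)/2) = m^3 - 13*m^2/2 - 3*sqrt(2)*m^2/2 - 7*m/2 + 39*sqrt(2)*m/4 + 21*sqrt(2)/4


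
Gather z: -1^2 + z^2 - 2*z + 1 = z^2 - 2*z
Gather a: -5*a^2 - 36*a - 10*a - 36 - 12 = -5*a^2 - 46*a - 48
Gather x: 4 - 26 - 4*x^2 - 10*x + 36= -4*x^2 - 10*x + 14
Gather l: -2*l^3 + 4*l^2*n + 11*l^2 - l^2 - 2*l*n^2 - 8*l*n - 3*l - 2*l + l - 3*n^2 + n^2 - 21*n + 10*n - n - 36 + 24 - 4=-2*l^3 + l^2*(4*n + 10) + l*(-2*n^2 - 8*n - 4) - 2*n^2 - 12*n - 16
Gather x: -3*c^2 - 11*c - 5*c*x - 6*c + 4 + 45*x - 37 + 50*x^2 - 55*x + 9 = -3*c^2 - 17*c + 50*x^2 + x*(-5*c - 10) - 24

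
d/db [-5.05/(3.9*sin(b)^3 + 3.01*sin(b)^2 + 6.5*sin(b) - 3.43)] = (59.085*sin(b)^2 + 30.401*sin(b) + 32.825)*cos(b)/(3.9*sin(b)^3 + 3.01*sin(b)^2 + 6.5*sin(b) - 3.43)^2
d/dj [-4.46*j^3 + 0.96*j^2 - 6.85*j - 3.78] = -13.38*j^2 + 1.92*j - 6.85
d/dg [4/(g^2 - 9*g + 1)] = 4*(9 - 2*g)/(g^2 - 9*g + 1)^2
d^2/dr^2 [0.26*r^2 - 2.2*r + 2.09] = 0.520000000000000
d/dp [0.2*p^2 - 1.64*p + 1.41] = 0.4*p - 1.64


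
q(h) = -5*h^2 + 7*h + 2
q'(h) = 7 - 10*h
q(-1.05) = -10.86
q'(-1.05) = 17.50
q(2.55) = -12.66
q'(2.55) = -18.50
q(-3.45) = -81.66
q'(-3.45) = 41.50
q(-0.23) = 0.13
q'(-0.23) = 9.30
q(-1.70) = -24.35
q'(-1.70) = 24.00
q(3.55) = -36.16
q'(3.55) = -28.50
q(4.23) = -57.85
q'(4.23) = -35.30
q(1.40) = 2.00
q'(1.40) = -7.00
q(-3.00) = -64.00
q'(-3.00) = 37.00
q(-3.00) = -64.00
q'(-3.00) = 37.00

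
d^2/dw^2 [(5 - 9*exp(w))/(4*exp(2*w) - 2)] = (-36*exp(4*w) + 80*exp(3*w) - 108*exp(2*w) + 40*exp(w) - 9)*exp(w)/(2*(8*exp(6*w) - 12*exp(4*w) + 6*exp(2*w) - 1))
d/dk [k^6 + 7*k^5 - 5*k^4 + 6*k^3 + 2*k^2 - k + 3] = 6*k^5 + 35*k^4 - 20*k^3 + 18*k^2 + 4*k - 1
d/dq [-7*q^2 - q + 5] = -14*q - 1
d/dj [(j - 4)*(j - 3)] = 2*j - 7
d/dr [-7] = 0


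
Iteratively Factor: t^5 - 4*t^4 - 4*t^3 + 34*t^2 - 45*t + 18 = (t + 3)*(t^4 - 7*t^3 + 17*t^2 - 17*t + 6) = (t - 2)*(t + 3)*(t^3 - 5*t^2 + 7*t - 3) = (t - 3)*(t - 2)*(t + 3)*(t^2 - 2*t + 1) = (t - 3)*(t - 2)*(t - 1)*(t + 3)*(t - 1)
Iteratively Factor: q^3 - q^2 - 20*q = (q)*(q^2 - q - 20) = q*(q - 5)*(q + 4)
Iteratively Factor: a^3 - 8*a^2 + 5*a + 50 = (a - 5)*(a^2 - 3*a - 10) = (a - 5)*(a + 2)*(a - 5)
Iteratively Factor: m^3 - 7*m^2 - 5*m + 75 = (m - 5)*(m^2 - 2*m - 15) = (m - 5)*(m + 3)*(m - 5)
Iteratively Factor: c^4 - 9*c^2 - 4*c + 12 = (c + 2)*(c^3 - 2*c^2 - 5*c + 6) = (c - 3)*(c + 2)*(c^2 + c - 2) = (c - 3)*(c + 2)^2*(c - 1)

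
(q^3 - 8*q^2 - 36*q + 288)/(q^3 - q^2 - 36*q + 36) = (q - 8)/(q - 1)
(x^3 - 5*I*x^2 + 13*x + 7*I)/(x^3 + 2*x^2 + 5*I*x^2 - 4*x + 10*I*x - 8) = (x^2 - 6*I*x + 7)/(x^2 + x*(2 + 4*I) + 8*I)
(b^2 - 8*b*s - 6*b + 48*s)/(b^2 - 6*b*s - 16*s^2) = (b - 6)/(b + 2*s)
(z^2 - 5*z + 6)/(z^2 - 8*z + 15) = (z - 2)/(z - 5)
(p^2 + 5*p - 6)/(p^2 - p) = (p + 6)/p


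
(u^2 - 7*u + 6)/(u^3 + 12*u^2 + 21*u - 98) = (u^2 - 7*u + 6)/(u^3 + 12*u^2 + 21*u - 98)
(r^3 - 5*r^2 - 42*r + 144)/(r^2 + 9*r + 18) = (r^2 - 11*r + 24)/(r + 3)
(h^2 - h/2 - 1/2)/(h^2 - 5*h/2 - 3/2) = (h - 1)/(h - 3)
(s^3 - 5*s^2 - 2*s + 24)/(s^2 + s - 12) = (s^2 - 2*s - 8)/(s + 4)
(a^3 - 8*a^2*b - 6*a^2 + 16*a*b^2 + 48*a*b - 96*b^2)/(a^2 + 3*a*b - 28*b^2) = (a^2 - 4*a*b - 6*a + 24*b)/(a + 7*b)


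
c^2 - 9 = (c - 3)*(c + 3)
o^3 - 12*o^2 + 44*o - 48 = (o - 6)*(o - 4)*(o - 2)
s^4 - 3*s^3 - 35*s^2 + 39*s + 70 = (s - 7)*(s - 2)*(s + 1)*(s + 5)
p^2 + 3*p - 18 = (p - 3)*(p + 6)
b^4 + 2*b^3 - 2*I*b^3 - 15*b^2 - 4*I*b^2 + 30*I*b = b*(b - 3)*(b + 5)*(b - 2*I)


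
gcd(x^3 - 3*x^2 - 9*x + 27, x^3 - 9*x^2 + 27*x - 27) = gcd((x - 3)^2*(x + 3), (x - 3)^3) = x^2 - 6*x + 9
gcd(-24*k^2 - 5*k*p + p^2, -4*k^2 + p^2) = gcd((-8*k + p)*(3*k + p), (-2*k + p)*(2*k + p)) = 1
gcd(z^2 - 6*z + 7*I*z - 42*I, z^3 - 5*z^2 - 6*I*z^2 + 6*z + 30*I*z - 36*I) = 1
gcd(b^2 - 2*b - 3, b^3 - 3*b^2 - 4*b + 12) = b - 3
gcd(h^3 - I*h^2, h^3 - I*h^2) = h^3 - I*h^2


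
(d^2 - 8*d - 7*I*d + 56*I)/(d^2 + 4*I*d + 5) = (d^2 - 8*d - 7*I*d + 56*I)/(d^2 + 4*I*d + 5)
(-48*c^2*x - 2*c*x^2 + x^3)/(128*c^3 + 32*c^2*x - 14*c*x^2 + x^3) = x*(6*c + x)/(-16*c^2 - 6*c*x + x^2)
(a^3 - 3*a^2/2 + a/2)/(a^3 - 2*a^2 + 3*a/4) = 2*(a - 1)/(2*a - 3)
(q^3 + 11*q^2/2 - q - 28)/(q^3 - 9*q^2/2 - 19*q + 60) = (2*q^2 + 3*q - 14)/(2*q^2 - 17*q + 30)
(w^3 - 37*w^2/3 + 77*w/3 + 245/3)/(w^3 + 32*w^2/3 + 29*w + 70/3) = (w^2 - 14*w + 49)/(w^2 + 9*w + 14)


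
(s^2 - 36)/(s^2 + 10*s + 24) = (s - 6)/(s + 4)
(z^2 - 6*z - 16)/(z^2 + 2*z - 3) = (z^2 - 6*z - 16)/(z^2 + 2*z - 3)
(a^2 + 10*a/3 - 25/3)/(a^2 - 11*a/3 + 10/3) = (a + 5)/(a - 2)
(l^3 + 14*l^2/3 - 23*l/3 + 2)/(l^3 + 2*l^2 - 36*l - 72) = (3*l^2 - 4*l + 1)/(3*(l^2 - 4*l - 12))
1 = 1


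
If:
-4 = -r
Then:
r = 4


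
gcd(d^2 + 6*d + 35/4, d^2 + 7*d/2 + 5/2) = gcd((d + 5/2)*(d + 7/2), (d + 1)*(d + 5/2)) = d + 5/2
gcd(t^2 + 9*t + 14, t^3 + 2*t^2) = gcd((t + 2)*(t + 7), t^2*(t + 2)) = t + 2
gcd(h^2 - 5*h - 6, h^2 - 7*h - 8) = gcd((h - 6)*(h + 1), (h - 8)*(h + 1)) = h + 1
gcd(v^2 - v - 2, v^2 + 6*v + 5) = v + 1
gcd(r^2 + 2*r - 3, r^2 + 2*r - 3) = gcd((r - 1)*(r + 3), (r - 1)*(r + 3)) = r^2 + 2*r - 3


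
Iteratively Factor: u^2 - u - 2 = (u - 2)*(u + 1)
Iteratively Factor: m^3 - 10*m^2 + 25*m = (m - 5)*(m^2 - 5*m) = m*(m - 5)*(m - 5)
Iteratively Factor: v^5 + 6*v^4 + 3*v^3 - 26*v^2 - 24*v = (v)*(v^4 + 6*v^3 + 3*v^2 - 26*v - 24) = v*(v + 3)*(v^3 + 3*v^2 - 6*v - 8) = v*(v - 2)*(v + 3)*(v^2 + 5*v + 4) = v*(v - 2)*(v + 1)*(v + 3)*(v + 4)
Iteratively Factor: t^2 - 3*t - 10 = (t + 2)*(t - 5)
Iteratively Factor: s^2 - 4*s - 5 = (s - 5)*(s + 1)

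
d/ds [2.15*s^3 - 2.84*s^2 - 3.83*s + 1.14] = 6.45*s^2 - 5.68*s - 3.83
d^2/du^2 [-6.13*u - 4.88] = 0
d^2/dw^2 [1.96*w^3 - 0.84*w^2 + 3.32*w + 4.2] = 11.76*w - 1.68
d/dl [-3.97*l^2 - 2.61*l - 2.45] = -7.94*l - 2.61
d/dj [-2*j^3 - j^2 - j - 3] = -6*j^2 - 2*j - 1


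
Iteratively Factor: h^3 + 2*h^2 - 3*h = (h)*(h^2 + 2*h - 3) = h*(h - 1)*(h + 3)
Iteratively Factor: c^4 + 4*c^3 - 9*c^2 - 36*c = (c + 3)*(c^3 + c^2 - 12*c) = c*(c + 3)*(c^2 + c - 12) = c*(c - 3)*(c + 3)*(c + 4)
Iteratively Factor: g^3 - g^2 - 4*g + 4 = (g - 1)*(g^2 - 4) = (g - 2)*(g - 1)*(g + 2)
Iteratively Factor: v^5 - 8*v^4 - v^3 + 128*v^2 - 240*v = (v - 3)*(v^4 - 5*v^3 - 16*v^2 + 80*v) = (v - 5)*(v - 3)*(v^3 - 16*v) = (v - 5)*(v - 4)*(v - 3)*(v^2 + 4*v) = v*(v - 5)*(v - 4)*(v - 3)*(v + 4)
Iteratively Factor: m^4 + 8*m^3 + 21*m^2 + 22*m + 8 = (m + 1)*(m^3 + 7*m^2 + 14*m + 8) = (m + 1)*(m + 4)*(m^2 + 3*m + 2) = (m + 1)*(m + 2)*(m + 4)*(m + 1)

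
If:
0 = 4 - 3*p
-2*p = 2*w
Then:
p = 4/3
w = -4/3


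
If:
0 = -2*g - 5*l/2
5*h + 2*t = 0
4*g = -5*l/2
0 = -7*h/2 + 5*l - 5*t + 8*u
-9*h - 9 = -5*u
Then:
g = 0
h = -8/13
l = 0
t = 20/13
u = 9/13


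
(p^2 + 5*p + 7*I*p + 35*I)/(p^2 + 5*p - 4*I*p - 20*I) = (p + 7*I)/(p - 4*I)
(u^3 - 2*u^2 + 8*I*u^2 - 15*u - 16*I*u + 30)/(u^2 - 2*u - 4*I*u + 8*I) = (u^2 + 8*I*u - 15)/(u - 4*I)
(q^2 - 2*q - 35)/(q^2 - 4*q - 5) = (-q^2 + 2*q + 35)/(-q^2 + 4*q + 5)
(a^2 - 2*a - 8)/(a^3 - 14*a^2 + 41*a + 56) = (a^2 - 2*a - 8)/(a^3 - 14*a^2 + 41*a + 56)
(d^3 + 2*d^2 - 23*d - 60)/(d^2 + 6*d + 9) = (d^2 - d - 20)/(d + 3)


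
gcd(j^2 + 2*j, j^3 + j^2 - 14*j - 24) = j + 2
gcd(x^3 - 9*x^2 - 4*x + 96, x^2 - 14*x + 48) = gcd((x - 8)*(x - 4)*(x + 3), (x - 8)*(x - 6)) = x - 8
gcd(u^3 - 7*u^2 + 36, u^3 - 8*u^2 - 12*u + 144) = u - 6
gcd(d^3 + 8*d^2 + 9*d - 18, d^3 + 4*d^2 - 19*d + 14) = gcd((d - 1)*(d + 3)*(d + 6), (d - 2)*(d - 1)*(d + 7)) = d - 1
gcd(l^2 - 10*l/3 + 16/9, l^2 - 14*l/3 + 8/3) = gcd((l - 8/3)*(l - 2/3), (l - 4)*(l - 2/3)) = l - 2/3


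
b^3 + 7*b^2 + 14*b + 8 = (b + 1)*(b + 2)*(b + 4)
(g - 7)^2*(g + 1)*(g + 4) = g^4 - 9*g^3 - 17*g^2 + 189*g + 196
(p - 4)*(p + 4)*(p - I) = p^3 - I*p^2 - 16*p + 16*I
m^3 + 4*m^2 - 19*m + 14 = (m - 2)*(m - 1)*(m + 7)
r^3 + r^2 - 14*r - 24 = (r - 4)*(r + 2)*(r + 3)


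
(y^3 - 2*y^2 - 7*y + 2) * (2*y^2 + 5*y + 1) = 2*y^5 + y^4 - 23*y^3 - 33*y^2 + 3*y + 2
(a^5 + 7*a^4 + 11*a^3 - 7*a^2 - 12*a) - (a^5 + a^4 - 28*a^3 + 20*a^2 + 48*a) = 6*a^4 + 39*a^3 - 27*a^2 - 60*a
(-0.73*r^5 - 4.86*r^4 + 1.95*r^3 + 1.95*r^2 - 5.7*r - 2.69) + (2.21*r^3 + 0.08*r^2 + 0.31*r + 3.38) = -0.73*r^5 - 4.86*r^4 + 4.16*r^3 + 2.03*r^2 - 5.39*r + 0.69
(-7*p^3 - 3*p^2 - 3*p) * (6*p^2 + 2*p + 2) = -42*p^5 - 32*p^4 - 38*p^3 - 12*p^2 - 6*p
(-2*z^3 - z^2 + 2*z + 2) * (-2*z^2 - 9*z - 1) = 4*z^5 + 20*z^4 + 7*z^3 - 21*z^2 - 20*z - 2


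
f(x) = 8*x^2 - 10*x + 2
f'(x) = 16*x - 10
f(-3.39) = 127.84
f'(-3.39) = -64.24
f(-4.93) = 245.74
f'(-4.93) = -88.88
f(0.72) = -1.05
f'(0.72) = 1.52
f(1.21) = 1.61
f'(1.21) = 9.36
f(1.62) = 6.80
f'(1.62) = 15.92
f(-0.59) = 10.68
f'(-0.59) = -19.44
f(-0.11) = 3.20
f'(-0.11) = -11.76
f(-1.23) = 26.40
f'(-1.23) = -29.68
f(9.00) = 560.00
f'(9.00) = 134.00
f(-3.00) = 104.00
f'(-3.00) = -58.00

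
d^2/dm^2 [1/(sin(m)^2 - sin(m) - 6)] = (4*sin(m)^4 - 3*sin(m)^3 + 19*sin(m)^2 - 14)/(sin(m) + cos(m)^2 + 5)^3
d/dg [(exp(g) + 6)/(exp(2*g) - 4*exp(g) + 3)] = (-2*(exp(g) - 2)*(exp(g) + 6) + exp(2*g) - 4*exp(g) + 3)*exp(g)/(exp(2*g) - 4*exp(g) + 3)^2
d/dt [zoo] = 0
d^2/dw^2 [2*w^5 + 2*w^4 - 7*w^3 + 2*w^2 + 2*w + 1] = 40*w^3 + 24*w^2 - 42*w + 4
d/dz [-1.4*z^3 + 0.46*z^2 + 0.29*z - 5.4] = -4.2*z^2 + 0.92*z + 0.29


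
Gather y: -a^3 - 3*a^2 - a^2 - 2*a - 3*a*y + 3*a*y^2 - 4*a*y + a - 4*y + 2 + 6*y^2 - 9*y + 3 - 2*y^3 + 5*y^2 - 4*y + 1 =-a^3 - 4*a^2 - a - 2*y^3 + y^2*(3*a + 11) + y*(-7*a - 17) + 6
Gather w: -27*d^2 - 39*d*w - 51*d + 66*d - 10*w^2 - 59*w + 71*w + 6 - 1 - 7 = -27*d^2 + 15*d - 10*w^2 + w*(12 - 39*d) - 2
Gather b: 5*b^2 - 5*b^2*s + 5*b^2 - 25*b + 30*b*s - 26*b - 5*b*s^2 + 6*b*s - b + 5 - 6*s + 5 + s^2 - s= b^2*(10 - 5*s) + b*(-5*s^2 + 36*s - 52) + s^2 - 7*s + 10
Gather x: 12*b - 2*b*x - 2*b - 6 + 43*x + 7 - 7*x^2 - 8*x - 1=10*b - 7*x^2 + x*(35 - 2*b)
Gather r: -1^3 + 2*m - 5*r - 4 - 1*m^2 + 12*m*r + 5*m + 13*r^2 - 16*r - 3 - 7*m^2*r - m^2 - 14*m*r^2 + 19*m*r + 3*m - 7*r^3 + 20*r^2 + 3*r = -2*m^2 + 10*m - 7*r^3 + r^2*(33 - 14*m) + r*(-7*m^2 + 31*m - 18) - 8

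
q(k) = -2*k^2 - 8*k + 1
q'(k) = -4*k - 8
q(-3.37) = 5.25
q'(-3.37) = 5.48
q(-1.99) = 9.00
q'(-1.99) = -0.04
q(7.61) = -175.70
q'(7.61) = -38.44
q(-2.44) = 8.61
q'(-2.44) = 1.76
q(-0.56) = 4.85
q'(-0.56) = -5.76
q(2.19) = -26.11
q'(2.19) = -16.76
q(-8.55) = -76.80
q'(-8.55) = 26.20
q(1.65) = -17.64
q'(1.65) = -14.60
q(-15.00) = -329.00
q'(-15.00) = 52.00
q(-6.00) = -23.00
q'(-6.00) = 16.00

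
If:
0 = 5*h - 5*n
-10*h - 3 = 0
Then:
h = -3/10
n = -3/10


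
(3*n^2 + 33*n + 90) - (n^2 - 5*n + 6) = 2*n^2 + 38*n + 84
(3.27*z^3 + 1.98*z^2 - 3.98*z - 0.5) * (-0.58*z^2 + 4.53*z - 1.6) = -1.8966*z^5 + 13.6647*z^4 + 6.0458*z^3 - 20.9074*z^2 + 4.103*z + 0.8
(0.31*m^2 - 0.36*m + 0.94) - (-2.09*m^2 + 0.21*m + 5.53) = 2.4*m^2 - 0.57*m - 4.59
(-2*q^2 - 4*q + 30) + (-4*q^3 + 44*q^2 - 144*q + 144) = -4*q^3 + 42*q^2 - 148*q + 174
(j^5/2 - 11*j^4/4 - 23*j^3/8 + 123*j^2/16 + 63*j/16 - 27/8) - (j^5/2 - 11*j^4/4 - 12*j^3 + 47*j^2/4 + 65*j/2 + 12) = 73*j^3/8 - 65*j^2/16 - 457*j/16 - 123/8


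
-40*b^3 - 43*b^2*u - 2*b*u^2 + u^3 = (-8*b + u)*(b + u)*(5*b + u)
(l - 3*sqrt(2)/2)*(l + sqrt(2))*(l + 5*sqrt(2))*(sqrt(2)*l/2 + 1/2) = sqrt(2)*l^4/2 + 5*l^3 - 7*sqrt(2)*l^2/4 - 19*l - 15*sqrt(2)/2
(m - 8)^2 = m^2 - 16*m + 64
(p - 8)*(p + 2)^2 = p^3 - 4*p^2 - 28*p - 32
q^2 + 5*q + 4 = (q + 1)*(q + 4)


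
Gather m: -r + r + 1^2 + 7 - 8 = 0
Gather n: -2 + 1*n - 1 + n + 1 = 2*n - 2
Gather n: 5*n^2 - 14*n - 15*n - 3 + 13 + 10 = 5*n^2 - 29*n + 20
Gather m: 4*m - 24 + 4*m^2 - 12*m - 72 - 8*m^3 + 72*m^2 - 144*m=-8*m^3 + 76*m^2 - 152*m - 96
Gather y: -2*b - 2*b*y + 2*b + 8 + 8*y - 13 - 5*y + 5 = y*(3 - 2*b)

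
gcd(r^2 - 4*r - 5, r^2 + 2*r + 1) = r + 1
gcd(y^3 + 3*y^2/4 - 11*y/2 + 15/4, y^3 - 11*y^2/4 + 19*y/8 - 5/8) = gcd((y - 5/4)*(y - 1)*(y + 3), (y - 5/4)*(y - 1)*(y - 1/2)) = y^2 - 9*y/4 + 5/4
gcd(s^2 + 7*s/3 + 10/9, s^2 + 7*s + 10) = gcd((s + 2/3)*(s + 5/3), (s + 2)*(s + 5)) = 1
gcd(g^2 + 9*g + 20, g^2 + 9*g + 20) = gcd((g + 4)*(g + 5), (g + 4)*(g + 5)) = g^2 + 9*g + 20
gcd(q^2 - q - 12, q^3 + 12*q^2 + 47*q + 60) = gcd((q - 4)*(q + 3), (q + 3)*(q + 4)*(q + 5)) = q + 3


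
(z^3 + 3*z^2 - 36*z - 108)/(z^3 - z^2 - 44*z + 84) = (z^2 + 9*z + 18)/(z^2 + 5*z - 14)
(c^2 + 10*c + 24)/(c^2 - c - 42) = (c + 4)/(c - 7)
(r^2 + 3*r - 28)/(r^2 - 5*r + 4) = (r + 7)/(r - 1)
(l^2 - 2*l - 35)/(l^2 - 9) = (l^2 - 2*l - 35)/(l^2 - 9)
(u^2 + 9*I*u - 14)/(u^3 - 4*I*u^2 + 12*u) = (u + 7*I)/(u*(u - 6*I))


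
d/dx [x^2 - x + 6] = 2*x - 1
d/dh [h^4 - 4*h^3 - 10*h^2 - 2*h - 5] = 4*h^3 - 12*h^2 - 20*h - 2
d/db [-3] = 0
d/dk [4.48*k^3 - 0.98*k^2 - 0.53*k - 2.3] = 13.44*k^2 - 1.96*k - 0.53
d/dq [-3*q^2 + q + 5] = 1 - 6*q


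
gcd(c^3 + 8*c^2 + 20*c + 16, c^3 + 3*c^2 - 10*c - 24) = c^2 + 6*c + 8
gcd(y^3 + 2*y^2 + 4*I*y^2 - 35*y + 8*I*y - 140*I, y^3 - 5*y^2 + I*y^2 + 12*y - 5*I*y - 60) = y^2 + y*(-5 + 4*I) - 20*I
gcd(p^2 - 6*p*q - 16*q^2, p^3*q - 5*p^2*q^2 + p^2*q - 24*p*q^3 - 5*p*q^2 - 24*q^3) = p - 8*q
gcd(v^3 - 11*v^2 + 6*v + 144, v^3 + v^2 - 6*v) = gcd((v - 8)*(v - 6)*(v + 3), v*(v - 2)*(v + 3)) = v + 3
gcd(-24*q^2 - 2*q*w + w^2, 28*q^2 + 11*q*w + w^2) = 4*q + w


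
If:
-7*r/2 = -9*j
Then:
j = 7*r/18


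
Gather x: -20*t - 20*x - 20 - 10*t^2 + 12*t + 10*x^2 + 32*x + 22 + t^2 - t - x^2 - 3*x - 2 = -9*t^2 - 9*t + 9*x^2 + 9*x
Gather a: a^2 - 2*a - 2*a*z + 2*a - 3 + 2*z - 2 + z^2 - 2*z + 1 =a^2 - 2*a*z + z^2 - 4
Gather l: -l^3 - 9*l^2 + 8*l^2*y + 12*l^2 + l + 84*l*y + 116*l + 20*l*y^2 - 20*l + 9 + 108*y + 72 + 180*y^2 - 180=-l^3 + l^2*(8*y + 3) + l*(20*y^2 + 84*y + 97) + 180*y^2 + 108*y - 99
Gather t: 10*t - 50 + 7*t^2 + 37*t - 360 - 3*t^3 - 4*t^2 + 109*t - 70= -3*t^3 + 3*t^2 + 156*t - 480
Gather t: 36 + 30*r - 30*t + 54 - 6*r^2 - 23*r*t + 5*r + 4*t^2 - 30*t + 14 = -6*r^2 + 35*r + 4*t^2 + t*(-23*r - 60) + 104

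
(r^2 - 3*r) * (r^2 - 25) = r^4 - 3*r^3 - 25*r^2 + 75*r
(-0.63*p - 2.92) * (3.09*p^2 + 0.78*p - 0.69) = -1.9467*p^3 - 9.5142*p^2 - 1.8429*p + 2.0148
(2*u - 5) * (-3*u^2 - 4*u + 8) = -6*u^3 + 7*u^2 + 36*u - 40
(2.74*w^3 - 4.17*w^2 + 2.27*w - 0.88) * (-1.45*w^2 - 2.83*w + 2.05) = -3.973*w^5 - 1.7077*w^4 + 14.1266*w^3 - 13.6966*w^2 + 7.1439*w - 1.804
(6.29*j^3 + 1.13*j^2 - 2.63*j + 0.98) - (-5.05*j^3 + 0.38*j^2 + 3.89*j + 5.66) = 11.34*j^3 + 0.75*j^2 - 6.52*j - 4.68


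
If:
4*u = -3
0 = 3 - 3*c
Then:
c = 1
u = -3/4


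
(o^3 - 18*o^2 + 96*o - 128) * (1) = o^3 - 18*o^2 + 96*o - 128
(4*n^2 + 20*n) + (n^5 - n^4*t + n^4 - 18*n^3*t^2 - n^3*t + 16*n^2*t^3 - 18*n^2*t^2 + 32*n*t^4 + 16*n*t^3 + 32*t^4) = n^5 - n^4*t + n^4 - 18*n^3*t^2 - n^3*t + 16*n^2*t^3 - 18*n^2*t^2 + 4*n^2 + 32*n*t^4 + 16*n*t^3 + 20*n + 32*t^4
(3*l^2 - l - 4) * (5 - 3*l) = -9*l^3 + 18*l^2 + 7*l - 20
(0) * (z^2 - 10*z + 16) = 0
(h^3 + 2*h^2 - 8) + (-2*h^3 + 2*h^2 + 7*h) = -h^3 + 4*h^2 + 7*h - 8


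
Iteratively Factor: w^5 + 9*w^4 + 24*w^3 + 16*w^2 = (w + 1)*(w^4 + 8*w^3 + 16*w^2) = (w + 1)*(w + 4)*(w^3 + 4*w^2) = w*(w + 1)*(w + 4)*(w^2 + 4*w) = w*(w + 1)*(w + 4)^2*(w)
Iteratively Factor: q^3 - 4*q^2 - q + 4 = (q - 4)*(q^2 - 1) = (q - 4)*(q - 1)*(q + 1)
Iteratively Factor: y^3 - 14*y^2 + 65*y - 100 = (y - 4)*(y^2 - 10*y + 25) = (y - 5)*(y - 4)*(y - 5)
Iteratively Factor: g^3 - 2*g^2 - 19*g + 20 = (g + 4)*(g^2 - 6*g + 5) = (g - 5)*(g + 4)*(g - 1)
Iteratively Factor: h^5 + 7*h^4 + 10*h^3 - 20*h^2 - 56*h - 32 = (h + 2)*(h^4 + 5*h^3 - 20*h - 16) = (h - 2)*(h + 2)*(h^3 + 7*h^2 + 14*h + 8) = (h - 2)*(h + 2)^2*(h^2 + 5*h + 4) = (h - 2)*(h + 2)^2*(h + 4)*(h + 1)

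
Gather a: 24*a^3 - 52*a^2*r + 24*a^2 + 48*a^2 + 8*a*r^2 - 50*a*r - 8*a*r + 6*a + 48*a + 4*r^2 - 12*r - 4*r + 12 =24*a^3 + a^2*(72 - 52*r) + a*(8*r^2 - 58*r + 54) + 4*r^2 - 16*r + 12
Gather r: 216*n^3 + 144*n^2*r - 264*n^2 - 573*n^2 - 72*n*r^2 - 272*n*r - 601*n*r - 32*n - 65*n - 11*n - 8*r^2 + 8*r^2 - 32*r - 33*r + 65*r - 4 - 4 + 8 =216*n^3 - 837*n^2 - 72*n*r^2 - 108*n + r*(144*n^2 - 873*n)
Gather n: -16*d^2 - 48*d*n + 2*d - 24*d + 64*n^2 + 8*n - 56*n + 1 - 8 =-16*d^2 - 22*d + 64*n^2 + n*(-48*d - 48) - 7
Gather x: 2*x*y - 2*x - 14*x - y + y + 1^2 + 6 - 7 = x*(2*y - 16)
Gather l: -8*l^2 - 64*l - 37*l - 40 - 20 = -8*l^2 - 101*l - 60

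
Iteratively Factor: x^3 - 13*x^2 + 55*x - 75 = (x - 3)*(x^2 - 10*x + 25) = (x - 5)*(x - 3)*(x - 5)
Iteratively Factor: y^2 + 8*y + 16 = (y + 4)*(y + 4)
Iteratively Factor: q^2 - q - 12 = (q - 4)*(q + 3)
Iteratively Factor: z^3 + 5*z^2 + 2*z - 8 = (z + 4)*(z^2 + z - 2) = (z + 2)*(z + 4)*(z - 1)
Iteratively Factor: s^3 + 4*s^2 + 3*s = (s)*(s^2 + 4*s + 3) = s*(s + 1)*(s + 3)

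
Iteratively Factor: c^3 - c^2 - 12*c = (c - 4)*(c^2 + 3*c) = c*(c - 4)*(c + 3)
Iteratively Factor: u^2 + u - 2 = (u - 1)*(u + 2)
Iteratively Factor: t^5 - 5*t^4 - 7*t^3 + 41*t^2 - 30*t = (t + 3)*(t^4 - 8*t^3 + 17*t^2 - 10*t) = (t - 2)*(t + 3)*(t^3 - 6*t^2 + 5*t) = (t - 2)*(t - 1)*(t + 3)*(t^2 - 5*t) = (t - 5)*(t - 2)*(t - 1)*(t + 3)*(t)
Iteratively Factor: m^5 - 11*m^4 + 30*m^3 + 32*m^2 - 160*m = (m - 4)*(m^4 - 7*m^3 + 2*m^2 + 40*m) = (m - 4)*(m + 2)*(m^3 - 9*m^2 + 20*m) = (m - 5)*(m - 4)*(m + 2)*(m^2 - 4*m) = (m - 5)*(m - 4)^2*(m + 2)*(m)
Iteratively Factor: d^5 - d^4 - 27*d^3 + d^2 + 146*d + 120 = (d - 5)*(d^4 + 4*d^3 - 7*d^2 - 34*d - 24) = (d - 5)*(d + 4)*(d^3 - 7*d - 6) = (d - 5)*(d - 3)*(d + 4)*(d^2 + 3*d + 2) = (d - 5)*(d - 3)*(d + 2)*(d + 4)*(d + 1)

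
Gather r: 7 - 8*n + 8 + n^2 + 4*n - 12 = n^2 - 4*n + 3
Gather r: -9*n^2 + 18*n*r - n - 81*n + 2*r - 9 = -9*n^2 - 82*n + r*(18*n + 2) - 9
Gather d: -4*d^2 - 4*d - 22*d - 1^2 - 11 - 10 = -4*d^2 - 26*d - 22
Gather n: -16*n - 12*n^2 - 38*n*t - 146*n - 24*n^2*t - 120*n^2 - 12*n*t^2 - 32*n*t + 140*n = n^2*(-24*t - 132) + n*(-12*t^2 - 70*t - 22)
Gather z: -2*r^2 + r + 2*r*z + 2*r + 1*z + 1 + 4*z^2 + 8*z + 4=-2*r^2 + 3*r + 4*z^2 + z*(2*r + 9) + 5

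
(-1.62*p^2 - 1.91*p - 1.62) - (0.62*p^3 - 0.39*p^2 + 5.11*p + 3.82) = -0.62*p^3 - 1.23*p^2 - 7.02*p - 5.44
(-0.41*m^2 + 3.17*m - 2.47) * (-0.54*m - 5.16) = 0.2214*m^3 + 0.4038*m^2 - 15.0234*m + 12.7452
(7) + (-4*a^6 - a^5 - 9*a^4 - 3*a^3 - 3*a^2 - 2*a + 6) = -4*a^6 - a^5 - 9*a^4 - 3*a^3 - 3*a^2 - 2*a + 13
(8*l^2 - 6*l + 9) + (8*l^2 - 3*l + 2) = 16*l^2 - 9*l + 11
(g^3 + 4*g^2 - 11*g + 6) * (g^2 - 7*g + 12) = g^5 - 3*g^4 - 27*g^3 + 131*g^2 - 174*g + 72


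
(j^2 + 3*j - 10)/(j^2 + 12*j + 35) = (j - 2)/(j + 7)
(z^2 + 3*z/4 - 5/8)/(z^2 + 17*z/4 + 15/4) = (z - 1/2)/(z + 3)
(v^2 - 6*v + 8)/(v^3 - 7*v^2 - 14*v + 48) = (v - 4)/(v^2 - 5*v - 24)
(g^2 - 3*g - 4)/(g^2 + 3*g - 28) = (g + 1)/(g + 7)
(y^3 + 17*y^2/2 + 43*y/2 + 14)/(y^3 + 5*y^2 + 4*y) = (y + 7/2)/y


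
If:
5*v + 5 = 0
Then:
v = -1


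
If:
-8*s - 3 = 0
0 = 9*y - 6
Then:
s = -3/8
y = 2/3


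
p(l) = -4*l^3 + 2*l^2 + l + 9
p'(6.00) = -407.00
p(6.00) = -777.00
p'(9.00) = -935.00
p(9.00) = -2736.00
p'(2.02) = -39.88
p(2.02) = -13.79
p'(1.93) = -35.98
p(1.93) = -10.38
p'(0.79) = -3.33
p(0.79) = 9.07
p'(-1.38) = -27.37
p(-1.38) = 21.94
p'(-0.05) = 0.77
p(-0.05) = 8.96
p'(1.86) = -33.08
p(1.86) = -7.96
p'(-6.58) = -544.88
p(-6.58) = 1228.57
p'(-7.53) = -709.53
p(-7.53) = 1822.70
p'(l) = -12*l^2 + 4*l + 1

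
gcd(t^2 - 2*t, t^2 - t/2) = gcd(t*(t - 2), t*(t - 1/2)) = t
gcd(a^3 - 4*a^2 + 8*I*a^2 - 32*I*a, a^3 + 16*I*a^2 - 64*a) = a^2 + 8*I*a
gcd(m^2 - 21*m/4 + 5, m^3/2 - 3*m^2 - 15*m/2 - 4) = 1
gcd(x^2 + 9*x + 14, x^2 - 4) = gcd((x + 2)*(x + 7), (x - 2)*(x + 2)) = x + 2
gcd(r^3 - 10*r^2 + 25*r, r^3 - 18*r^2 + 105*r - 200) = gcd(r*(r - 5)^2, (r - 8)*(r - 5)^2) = r^2 - 10*r + 25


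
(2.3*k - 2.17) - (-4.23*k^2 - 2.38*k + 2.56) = 4.23*k^2 + 4.68*k - 4.73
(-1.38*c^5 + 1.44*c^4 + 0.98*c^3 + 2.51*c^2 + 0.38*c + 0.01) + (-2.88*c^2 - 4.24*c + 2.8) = -1.38*c^5 + 1.44*c^4 + 0.98*c^3 - 0.37*c^2 - 3.86*c + 2.81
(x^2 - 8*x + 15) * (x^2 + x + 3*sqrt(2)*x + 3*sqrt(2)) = x^4 - 7*x^3 + 3*sqrt(2)*x^3 - 21*sqrt(2)*x^2 + 7*x^2 + 15*x + 21*sqrt(2)*x + 45*sqrt(2)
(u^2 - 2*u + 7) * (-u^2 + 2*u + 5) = -u^4 + 4*u^3 - 6*u^2 + 4*u + 35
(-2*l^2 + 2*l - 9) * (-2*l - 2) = 4*l^3 + 14*l + 18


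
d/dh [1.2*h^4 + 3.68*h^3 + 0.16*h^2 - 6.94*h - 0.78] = 4.8*h^3 + 11.04*h^2 + 0.32*h - 6.94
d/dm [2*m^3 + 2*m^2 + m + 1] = 6*m^2 + 4*m + 1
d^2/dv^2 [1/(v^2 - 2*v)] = 2*(-v*(v - 2) + 4*(v - 1)^2)/(v^3*(v - 2)^3)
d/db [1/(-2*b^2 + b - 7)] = (4*b - 1)/(2*b^2 - b + 7)^2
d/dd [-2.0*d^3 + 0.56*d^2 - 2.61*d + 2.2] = -6.0*d^2 + 1.12*d - 2.61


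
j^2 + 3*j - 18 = (j - 3)*(j + 6)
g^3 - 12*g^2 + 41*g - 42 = (g - 7)*(g - 3)*(g - 2)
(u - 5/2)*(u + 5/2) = u^2 - 25/4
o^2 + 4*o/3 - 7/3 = (o - 1)*(o + 7/3)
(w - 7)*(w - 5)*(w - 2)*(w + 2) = w^4 - 12*w^3 + 31*w^2 + 48*w - 140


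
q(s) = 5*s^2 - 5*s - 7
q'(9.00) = 85.00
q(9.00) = 353.00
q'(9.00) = 85.00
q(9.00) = 353.00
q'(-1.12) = -16.20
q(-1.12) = 4.87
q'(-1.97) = -24.70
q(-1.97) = 22.25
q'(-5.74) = -62.40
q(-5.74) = 186.44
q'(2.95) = 24.50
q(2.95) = 21.76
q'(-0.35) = -8.50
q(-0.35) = -4.64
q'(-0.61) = -11.10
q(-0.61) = -2.09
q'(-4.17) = -46.70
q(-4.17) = 100.79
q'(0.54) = 0.40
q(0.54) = -8.24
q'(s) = 10*s - 5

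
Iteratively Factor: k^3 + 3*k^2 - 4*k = (k + 4)*(k^2 - k) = (k - 1)*(k + 4)*(k)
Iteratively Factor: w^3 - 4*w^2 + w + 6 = (w + 1)*(w^2 - 5*w + 6) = (w - 3)*(w + 1)*(w - 2)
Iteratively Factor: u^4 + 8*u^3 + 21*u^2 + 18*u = (u + 3)*(u^3 + 5*u^2 + 6*u) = (u + 3)^2*(u^2 + 2*u) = u*(u + 3)^2*(u + 2)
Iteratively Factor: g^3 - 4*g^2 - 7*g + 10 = (g - 1)*(g^2 - 3*g - 10) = (g - 5)*(g - 1)*(g + 2)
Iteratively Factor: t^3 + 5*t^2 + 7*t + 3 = (t + 1)*(t^2 + 4*t + 3) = (t + 1)^2*(t + 3)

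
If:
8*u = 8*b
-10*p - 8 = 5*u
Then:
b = u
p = -u/2 - 4/5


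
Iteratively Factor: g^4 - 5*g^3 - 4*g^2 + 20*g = (g + 2)*(g^3 - 7*g^2 + 10*g) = (g - 5)*(g + 2)*(g^2 - 2*g) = g*(g - 5)*(g + 2)*(g - 2)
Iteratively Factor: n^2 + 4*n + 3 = (n + 1)*(n + 3)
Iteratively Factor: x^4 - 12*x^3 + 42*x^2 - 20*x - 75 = (x + 1)*(x^3 - 13*x^2 + 55*x - 75) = (x - 5)*(x + 1)*(x^2 - 8*x + 15) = (x - 5)^2*(x + 1)*(x - 3)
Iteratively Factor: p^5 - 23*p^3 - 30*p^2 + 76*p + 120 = (p + 2)*(p^4 - 2*p^3 - 19*p^2 + 8*p + 60) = (p + 2)*(p + 3)*(p^3 - 5*p^2 - 4*p + 20) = (p - 2)*(p + 2)*(p + 3)*(p^2 - 3*p - 10) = (p - 2)*(p + 2)^2*(p + 3)*(p - 5)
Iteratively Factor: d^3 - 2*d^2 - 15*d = (d - 5)*(d^2 + 3*d) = d*(d - 5)*(d + 3)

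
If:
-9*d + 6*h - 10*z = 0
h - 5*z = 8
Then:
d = 20*z/9 + 16/3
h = 5*z + 8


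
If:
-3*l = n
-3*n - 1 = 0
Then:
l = 1/9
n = -1/3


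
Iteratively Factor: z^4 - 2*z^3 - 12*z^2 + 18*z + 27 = (z + 1)*(z^3 - 3*z^2 - 9*z + 27) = (z - 3)*(z + 1)*(z^2 - 9) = (z - 3)*(z + 1)*(z + 3)*(z - 3)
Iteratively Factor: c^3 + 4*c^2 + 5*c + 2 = (c + 1)*(c^2 + 3*c + 2) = (c + 1)^2*(c + 2)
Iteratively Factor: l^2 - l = (l)*(l - 1)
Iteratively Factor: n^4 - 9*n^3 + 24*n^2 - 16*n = (n - 4)*(n^3 - 5*n^2 + 4*n) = (n - 4)*(n - 1)*(n^2 - 4*n) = (n - 4)^2*(n - 1)*(n)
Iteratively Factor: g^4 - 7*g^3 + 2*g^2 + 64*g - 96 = (g - 4)*(g^3 - 3*g^2 - 10*g + 24) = (g - 4)^2*(g^2 + g - 6) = (g - 4)^2*(g - 2)*(g + 3)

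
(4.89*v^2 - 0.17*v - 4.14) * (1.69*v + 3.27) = 8.2641*v^3 + 15.703*v^2 - 7.5525*v - 13.5378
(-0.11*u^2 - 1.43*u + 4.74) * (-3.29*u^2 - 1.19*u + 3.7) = 0.3619*u^4 + 4.8356*u^3 - 14.2999*u^2 - 10.9316*u + 17.538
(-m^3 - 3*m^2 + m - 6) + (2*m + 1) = -m^3 - 3*m^2 + 3*m - 5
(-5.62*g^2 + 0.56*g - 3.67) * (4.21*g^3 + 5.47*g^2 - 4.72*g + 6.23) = -23.6602*g^5 - 28.3838*g^4 + 14.1389*g^3 - 57.7307*g^2 + 20.8112*g - 22.8641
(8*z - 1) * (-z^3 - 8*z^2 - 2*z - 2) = -8*z^4 - 63*z^3 - 8*z^2 - 14*z + 2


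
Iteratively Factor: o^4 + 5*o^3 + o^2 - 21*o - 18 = (o + 3)*(o^3 + 2*o^2 - 5*o - 6) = (o - 2)*(o + 3)*(o^2 + 4*o + 3) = (o - 2)*(o + 3)^2*(o + 1)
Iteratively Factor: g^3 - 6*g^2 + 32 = (g - 4)*(g^2 - 2*g - 8) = (g - 4)^2*(g + 2)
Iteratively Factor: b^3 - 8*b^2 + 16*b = (b - 4)*(b^2 - 4*b) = b*(b - 4)*(b - 4)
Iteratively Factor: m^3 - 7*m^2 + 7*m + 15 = (m + 1)*(m^2 - 8*m + 15) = (m - 5)*(m + 1)*(m - 3)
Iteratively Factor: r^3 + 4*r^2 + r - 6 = (r - 1)*(r^2 + 5*r + 6) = (r - 1)*(r + 3)*(r + 2)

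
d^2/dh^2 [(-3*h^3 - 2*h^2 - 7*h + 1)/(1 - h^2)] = 2*(10*h^3 + 3*h^2 + 30*h + 1)/(h^6 - 3*h^4 + 3*h^2 - 1)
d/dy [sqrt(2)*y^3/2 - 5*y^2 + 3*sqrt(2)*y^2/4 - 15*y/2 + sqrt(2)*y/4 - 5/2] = 3*sqrt(2)*y^2/2 - 10*y + 3*sqrt(2)*y/2 - 15/2 + sqrt(2)/4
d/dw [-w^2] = -2*w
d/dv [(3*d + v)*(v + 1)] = 3*d + 2*v + 1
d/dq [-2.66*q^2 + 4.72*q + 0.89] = 4.72 - 5.32*q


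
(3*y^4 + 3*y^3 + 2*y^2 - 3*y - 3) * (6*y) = 18*y^5 + 18*y^4 + 12*y^3 - 18*y^2 - 18*y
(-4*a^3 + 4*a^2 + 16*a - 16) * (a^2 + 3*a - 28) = -4*a^5 - 8*a^4 + 140*a^3 - 80*a^2 - 496*a + 448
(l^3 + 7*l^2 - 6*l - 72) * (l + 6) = l^4 + 13*l^3 + 36*l^2 - 108*l - 432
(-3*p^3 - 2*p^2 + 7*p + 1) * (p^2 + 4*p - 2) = -3*p^5 - 14*p^4 + 5*p^3 + 33*p^2 - 10*p - 2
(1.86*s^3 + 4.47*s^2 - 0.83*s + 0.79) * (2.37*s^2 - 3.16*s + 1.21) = 4.4082*s^5 + 4.7163*s^4 - 13.8417*s^3 + 9.9038*s^2 - 3.5007*s + 0.9559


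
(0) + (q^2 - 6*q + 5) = q^2 - 6*q + 5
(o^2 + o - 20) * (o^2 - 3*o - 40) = o^4 - 2*o^3 - 63*o^2 + 20*o + 800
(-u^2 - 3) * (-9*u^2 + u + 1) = 9*u^4 - u^3 + 26*u^2 - 3*u - 3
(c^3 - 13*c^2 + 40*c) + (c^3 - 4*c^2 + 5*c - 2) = 2*c^3 - 17*c^2 + 45*c - 2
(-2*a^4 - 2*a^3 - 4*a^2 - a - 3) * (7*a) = -14*a^5 - 14*a^4 - 28*a^3 - 7*a^2 - 21*a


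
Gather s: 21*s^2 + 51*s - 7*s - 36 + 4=21*s^2 + 44*s - 32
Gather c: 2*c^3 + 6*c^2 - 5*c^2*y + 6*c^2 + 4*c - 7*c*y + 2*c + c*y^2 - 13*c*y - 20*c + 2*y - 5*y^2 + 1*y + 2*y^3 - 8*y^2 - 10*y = 2*c^3 + c^2*(12 - 5*y) + c*(y^2 - 20*y - 14) + 2*y^3 - 13*y^2 - 7*y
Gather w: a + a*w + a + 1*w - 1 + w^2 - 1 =2*a + w^2 + w*(a + 1) - 2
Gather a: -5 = -5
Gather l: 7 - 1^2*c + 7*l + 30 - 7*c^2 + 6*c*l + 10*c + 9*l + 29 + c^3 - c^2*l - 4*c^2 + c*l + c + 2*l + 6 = c^3 - 11*c^2 + 10*c + l*(-c^2 + 7*c + 18) + 72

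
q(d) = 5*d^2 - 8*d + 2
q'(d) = 10*d - 8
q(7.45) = 219.91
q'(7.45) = 66.50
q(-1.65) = 28.81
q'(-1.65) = -24.50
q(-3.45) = 89.11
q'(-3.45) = -42.50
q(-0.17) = 3.50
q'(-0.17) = -9.70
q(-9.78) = 558.48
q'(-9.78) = -105.80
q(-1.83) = 33.38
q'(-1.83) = -26.30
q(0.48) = -0.69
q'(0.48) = -3.20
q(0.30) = 0.05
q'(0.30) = -5.00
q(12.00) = 626.00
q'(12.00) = 112.00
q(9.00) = 335.00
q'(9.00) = 82.00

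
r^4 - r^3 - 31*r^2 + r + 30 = (r - 6)*(r - 1)*(r + 1)*(r + 5)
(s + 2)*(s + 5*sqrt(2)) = s^2 + 2*s + 5*sqrt(2)*s + 10*sqrt(2)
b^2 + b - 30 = (b - 5)*(b + 6)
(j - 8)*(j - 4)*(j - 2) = j^3 - 14*j^2 + 56*j - 64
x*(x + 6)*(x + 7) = x^3 + 13*x^2 + 42*x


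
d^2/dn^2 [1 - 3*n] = 0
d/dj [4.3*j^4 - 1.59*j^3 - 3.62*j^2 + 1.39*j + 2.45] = 17.2*j^3 - 4.77*j^2 - 7.24*j + 1.39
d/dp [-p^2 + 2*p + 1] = 2 - 2*p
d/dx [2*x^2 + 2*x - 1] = 4*x + 2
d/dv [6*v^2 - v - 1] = 12*v - 1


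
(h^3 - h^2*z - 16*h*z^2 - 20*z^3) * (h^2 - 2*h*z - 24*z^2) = h^5 - 3*h^4*z - 38*h^3*z^2 + 36*h^2*z^3 + 424*h*z^4 + 480*z^5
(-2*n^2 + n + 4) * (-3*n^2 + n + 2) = 6*n^4 - 5*n^3 - 15*n^2 + 6*n + 8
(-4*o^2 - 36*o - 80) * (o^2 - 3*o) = -4*o^4 - 24*o^3 + 28*o^2 + 240*o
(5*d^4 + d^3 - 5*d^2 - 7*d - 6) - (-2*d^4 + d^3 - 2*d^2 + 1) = 7*d^4 - 3*d^2 - 7*d - 7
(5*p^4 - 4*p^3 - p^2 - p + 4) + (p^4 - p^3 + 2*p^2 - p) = 6*p^4 - 5*p^3 + p^2 - 2*p + 4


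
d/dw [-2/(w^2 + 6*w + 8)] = 4*(w + 3)/(w^2 + 6*w + 8)^2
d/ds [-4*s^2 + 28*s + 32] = 28 - 8*s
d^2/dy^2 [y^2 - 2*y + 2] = 2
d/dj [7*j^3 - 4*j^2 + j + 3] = 21*j^2 - 8*j + 1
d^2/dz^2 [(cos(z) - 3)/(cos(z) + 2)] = 5*(cos(z)^2 - 2*cos(z) - 2)/(cos(z) + 2)^3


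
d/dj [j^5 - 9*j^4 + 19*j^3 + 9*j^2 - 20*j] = 5*j^4 - 36*j^3 + 57*j^2 + 18*j - 20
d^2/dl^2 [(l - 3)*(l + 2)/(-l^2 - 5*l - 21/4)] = 24*(32*l^3 + 180*l^2 + 396*l + 345)/(64*l^6 + 960*l^5 + 5808*l^4 + 18080*l^3 + 30492*l^2 + 26460*l + 9261)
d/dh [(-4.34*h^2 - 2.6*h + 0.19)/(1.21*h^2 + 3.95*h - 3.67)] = (-13.997*h^2 + 31.3958*h + 8.7915)/(1.4641*h^4 + 9.559*h^3 + 6.7211*h^2 - 28.993*h + 13.4689)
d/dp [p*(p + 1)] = 2*p + 1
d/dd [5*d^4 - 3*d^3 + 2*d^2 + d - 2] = 20*d^3 - 9*d^2 + 4*d + 1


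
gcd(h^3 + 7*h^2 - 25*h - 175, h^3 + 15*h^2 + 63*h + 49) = h + 7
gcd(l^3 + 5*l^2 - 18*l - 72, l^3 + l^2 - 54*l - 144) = l^2 + 9*l + 18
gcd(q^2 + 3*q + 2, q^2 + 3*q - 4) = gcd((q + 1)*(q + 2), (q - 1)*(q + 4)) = 1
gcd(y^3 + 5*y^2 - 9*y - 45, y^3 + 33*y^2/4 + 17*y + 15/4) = y^2 + 8*y + 15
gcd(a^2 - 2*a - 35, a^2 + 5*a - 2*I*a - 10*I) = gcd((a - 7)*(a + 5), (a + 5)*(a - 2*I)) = a + 5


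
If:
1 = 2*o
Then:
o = 1/2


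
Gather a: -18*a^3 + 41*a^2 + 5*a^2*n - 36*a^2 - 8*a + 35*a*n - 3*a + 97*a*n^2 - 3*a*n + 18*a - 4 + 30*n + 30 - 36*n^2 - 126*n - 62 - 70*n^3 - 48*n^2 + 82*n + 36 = -18*a^3 + a^2*(5*n + 5) + a*(97*n^2 + 32*n + 7) - 70*n^3 - 84*n^2 - 14*n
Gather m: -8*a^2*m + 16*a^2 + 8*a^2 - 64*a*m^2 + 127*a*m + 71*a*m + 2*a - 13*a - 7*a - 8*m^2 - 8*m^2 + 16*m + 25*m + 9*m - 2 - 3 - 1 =24*a^2 - 18*a + m^2*(-64*a - 16) + m*(-8*a^2 + 198*a + 50) - 6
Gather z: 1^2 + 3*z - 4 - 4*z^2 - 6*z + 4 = -4*z^2 - 3*z + 1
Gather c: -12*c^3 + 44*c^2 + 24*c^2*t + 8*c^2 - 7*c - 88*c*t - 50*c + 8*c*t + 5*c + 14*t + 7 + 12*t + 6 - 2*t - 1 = -12*c^3 + c^2*(24*t + 52) + c*(-80*t - 52) + 24*t + 12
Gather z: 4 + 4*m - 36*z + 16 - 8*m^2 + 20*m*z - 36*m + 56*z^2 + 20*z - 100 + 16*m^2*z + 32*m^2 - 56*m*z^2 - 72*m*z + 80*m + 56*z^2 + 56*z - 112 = 24*m^2 + 48*m + z^2*(112 - 56*m) + z*(16*m^2 - 52*m + 40) - 192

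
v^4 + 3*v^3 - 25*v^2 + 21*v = v*(v - 3)*(v - 1)*(v + 7)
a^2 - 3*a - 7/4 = (a - 7/2)*(a + 1/2)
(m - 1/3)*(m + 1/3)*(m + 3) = m^3 + 3*m^2 - m/9 - 1/3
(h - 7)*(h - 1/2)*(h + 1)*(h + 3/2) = h^4 - 5*h^3 - 55*h^2/4 - 5*h/2 + 21/4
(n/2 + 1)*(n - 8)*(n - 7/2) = n^3/2 - 19*n^2/4 + 5*n/2 + 28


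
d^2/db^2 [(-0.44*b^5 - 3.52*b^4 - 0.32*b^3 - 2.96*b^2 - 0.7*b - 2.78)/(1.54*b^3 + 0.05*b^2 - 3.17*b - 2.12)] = (-2.08700799999999*b^9 - 0.20327999999995*b^8 + 12.881352*b^7 - 41.514176*b^6 - 137.157504*b^5 - 477.380904*b^4 - 571.037396*b^3 - 150.66678*b^2 - 60.887532*b - 73.659532)/(3.652264*b^9 + 0.35574*b^8 - 22.542366*b^7 - 16.547791*b^6 + 45.422703*b^5 + 63.587931*b^4 - 9.074765*b^3 - 63.236844*b^2 - 42.741744*b - 9.528128)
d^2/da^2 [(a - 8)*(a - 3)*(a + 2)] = 6*a - 18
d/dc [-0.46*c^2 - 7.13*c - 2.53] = -0.92*c - 7.13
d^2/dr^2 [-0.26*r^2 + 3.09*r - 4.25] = -0.520000000000000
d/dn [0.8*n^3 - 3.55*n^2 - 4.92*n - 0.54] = 2.4*n^2 - 7.1*n - 4.92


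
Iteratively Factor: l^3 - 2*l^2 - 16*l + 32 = (l - 2)*(l^2 - 16) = (l - 4)*(l - 2)*(l + 4)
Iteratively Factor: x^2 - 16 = (x + 4)*(x - 4)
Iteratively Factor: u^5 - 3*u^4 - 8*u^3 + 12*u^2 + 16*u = (u - 4)*(u^4 + u^3 - 4*u^2 - 4*u) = (u - 4)*(u + 2)*(u^3 - u^2 - 2*u) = (u - 4)*(u + 1)*(u + 2)*(u^2 - 2*u) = (u - 4)*(u - 2)*(u + 1)*(u + 2)*(u)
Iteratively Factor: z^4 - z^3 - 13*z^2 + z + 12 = (z - 1)*(z^3 - 13*z - 12) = (z - 1)*(z + 3)*(z^2 - 3*z - 4) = (z - 4)*(z - 1)*(z + 3)*(z + 1)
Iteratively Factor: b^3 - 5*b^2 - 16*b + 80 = (b - 5)*(b^2 - 16) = (b - 5)*(b + 4)*(b - 4)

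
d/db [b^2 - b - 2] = 2*b - 1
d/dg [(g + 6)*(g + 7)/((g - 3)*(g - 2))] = 18*(-g^2 - 4*g + 16)/(g^4 - 10*g^3 + 37*g^2 - 60*g + 36)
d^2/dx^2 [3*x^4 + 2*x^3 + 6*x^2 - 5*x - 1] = 36*x^2 + 12*x + 12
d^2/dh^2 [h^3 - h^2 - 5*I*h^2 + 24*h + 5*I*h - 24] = 6*h - 2 - 10*I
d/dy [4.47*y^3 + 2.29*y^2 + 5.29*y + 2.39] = 13.41*y^2 + 4.58*y + 5.29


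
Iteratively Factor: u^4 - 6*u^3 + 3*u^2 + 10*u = (u + 1)*(u^3 - 7*u^2 + 10*u) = (u - 5)*(u + 1)*(u^2 - 2*u) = (u - 5)*(u - 2)*(u + 1)*(u)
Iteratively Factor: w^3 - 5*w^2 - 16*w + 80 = (w - 4)*(w^2 - w - 20) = (w - 5)*(w - 4)*(w + 4)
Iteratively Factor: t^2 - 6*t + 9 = (t - 3)*(t - 3)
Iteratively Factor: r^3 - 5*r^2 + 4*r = (r - 4)*(r^2 - r) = (r - 4)*(r - 1)*(r)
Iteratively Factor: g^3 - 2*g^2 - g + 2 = (g - 1)*(g^2 - g - 2) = (g - 2)*(g - 1)*(g + 1)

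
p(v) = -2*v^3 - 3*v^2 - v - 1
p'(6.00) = -253.00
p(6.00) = -547.00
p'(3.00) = -73.00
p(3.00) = -85.00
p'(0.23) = -2.70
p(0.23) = -1.41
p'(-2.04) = -13.73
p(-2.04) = 5.53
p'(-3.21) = -43.56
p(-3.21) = 37.45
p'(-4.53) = -96.95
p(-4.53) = 127.89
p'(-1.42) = -4.58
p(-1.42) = 0.10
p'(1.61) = -26.21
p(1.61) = -18.73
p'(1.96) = -35.81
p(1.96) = -29.54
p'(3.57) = -98.89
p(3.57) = -133.80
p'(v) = -6*v^2 - 6*v - 1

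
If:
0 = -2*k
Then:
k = 0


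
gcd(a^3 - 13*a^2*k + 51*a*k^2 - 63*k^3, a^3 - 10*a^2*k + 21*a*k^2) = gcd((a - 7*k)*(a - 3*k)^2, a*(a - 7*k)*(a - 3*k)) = a^2 - 10*a*k + 21*k^2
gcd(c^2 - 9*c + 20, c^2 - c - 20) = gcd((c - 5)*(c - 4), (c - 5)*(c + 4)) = c - 5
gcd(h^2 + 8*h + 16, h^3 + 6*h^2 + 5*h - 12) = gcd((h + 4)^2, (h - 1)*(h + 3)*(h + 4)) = h + 4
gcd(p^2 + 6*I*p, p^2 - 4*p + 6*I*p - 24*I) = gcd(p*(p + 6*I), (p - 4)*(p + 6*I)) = p + 6*I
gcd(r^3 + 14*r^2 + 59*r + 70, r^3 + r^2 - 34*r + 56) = r + 7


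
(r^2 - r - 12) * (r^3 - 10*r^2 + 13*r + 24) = r^5 - 11*r^4 + 11*r^3 + 131*r^2 - 180*r - 288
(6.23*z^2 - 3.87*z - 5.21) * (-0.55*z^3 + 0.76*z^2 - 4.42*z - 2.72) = -3.4265*z^5 + 6.8633*z^4 - 27.6123*z^3 - 3.7998*z^2 + 33.5546*z + 14.1712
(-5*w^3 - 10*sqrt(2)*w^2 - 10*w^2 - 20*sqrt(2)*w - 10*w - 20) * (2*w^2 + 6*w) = -10*w^5 - 50*w^4 - 20*sqrt(2)*w^4 - 100*sqrt(2)*w^3 - 80*w^3 - 120*sqrt(2)*w^2 - 100*w^2 - 120*w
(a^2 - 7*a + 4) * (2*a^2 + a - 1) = 2*a^4 - 13*a^3 + 11*a - 4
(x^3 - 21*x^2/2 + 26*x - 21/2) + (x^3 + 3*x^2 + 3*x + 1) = 2*x^3 - 15*x^2/2 + 29*x - 19/2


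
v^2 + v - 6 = (v - 2)*(v + 3)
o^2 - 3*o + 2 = (o - 2)*(o - 1)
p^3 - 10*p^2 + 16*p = p*(p - 8)*(p - 2)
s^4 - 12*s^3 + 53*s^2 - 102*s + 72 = (s - 4)*(s - 3)^2*(s - 2)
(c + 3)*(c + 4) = c^2 + 7*c + 12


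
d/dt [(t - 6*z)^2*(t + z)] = (t - 6*z)*(3*t - 4*z)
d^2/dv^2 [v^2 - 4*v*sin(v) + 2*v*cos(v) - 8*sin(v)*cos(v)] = 4*v*sin(v) - 2*v*cos(v) - 4*sin(v) + 16*sin(2*v) - 8*cos(v) + 2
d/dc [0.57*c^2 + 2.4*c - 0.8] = 1.14*c + 2.4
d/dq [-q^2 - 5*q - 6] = -2*q - 5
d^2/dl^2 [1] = 0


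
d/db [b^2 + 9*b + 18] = 2*b + 9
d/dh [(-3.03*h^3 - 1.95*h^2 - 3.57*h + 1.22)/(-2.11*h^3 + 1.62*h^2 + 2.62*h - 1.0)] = (-9.0231*h^4 - 30.9426*h^3 + 17.487*h^2 - 0.0527999999999995*h + 0.3736)/(4.4521*h^6 - 6.8364*h^5 - 8.432*h^4 + 12.7088*h^3 + 3.6244*h^2 - 5.24*h + 1.0)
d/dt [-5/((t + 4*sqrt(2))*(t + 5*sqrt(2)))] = 5*(2*t + 9*sqrt(2))/((t + 4*sqrt(2))^2*(t + 5*sqrt(2))^2)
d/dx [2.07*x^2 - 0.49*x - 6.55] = 4.14*x - 0.49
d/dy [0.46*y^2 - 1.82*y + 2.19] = 0.92*y - 1.82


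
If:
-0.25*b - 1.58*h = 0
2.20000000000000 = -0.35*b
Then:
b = -6.29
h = 0.99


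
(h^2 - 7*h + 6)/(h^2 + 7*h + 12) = (h^2 - 7*h + 6)/(h^2 + 7*h + 12)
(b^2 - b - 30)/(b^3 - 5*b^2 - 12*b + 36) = (b + 5)/(b^2 + b - 6)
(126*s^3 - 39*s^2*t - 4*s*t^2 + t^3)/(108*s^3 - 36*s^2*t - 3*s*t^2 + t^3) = (7*s - t)/(6*s - t)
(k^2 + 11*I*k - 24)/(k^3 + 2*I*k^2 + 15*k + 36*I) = (k + 8*I)/(k^2 - I*k + 12)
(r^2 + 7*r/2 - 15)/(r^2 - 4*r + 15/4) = 2*(r + 6)/(2*r - 3)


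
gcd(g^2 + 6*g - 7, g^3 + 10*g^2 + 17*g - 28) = g^2 + 6*g - 7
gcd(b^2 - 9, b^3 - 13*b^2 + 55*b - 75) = b - 3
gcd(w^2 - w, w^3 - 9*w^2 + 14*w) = w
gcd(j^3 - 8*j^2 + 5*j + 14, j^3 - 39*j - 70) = j - 7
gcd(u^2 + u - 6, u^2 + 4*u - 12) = u - 2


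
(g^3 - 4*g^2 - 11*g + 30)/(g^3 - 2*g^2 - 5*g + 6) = (g^3 - 4*g^2 - 11*g + 30)/(g^3 - 2*g^2 - 5*g + 6)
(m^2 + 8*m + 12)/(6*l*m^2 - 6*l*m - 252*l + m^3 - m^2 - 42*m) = (m + 2)/(6*l*m - 42*l + m^2 - 7*m)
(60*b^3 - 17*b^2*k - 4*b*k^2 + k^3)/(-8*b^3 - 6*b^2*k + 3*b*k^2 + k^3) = (-15*b^2 + 8*b*k - k^2)/(2*b^2 + b*k - k^2)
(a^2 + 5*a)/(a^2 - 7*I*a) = (a + 5)/(a - 7*I)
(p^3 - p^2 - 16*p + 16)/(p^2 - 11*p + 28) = (p^2 + 3*p - 4)/(p - 7)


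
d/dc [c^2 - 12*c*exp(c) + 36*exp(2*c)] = -12*c*exp(c) + 2*c + 72*exp(2*c) - 12*exp(c)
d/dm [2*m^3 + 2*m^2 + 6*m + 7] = 6*m^2 + 4*m + 6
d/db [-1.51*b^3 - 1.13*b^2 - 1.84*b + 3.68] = -4.53*b^2 - 2.26*b - 1.84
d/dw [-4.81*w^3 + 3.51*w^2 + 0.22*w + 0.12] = -14.43*w^2 + 7.02*w + 0.22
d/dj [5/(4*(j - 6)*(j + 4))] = 5*(1 - j)/(2*(j^4 - 4*j^3 - 44*j^2 + 96*j + 576))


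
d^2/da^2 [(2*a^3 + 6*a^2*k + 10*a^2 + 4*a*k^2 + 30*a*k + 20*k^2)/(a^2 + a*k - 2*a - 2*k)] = 56*(k + 1)/(a^3 - 6*a^2 + 12*a - 8)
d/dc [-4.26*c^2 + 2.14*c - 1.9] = 2.14 - 8.52*c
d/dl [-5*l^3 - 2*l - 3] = -15*l^2 - 2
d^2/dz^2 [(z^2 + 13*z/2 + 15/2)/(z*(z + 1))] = (11*z^3 + 45*z^2 + 45*z + 15)/(z^3*(z^3 + 3*z^2 + 3*z + 1))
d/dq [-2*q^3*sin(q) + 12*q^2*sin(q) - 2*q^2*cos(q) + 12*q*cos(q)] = -2*q^3*cos(q) - 4*q^2*sin(q) + 12*q^2*cos(q) + 12*q*sin(q) - 4*q*cos(q) + 12*cos(q)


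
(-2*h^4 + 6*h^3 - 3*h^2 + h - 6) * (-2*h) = 4*h^5 - 12*h^4 + 6*h^3 - 2*h^2 + 12*h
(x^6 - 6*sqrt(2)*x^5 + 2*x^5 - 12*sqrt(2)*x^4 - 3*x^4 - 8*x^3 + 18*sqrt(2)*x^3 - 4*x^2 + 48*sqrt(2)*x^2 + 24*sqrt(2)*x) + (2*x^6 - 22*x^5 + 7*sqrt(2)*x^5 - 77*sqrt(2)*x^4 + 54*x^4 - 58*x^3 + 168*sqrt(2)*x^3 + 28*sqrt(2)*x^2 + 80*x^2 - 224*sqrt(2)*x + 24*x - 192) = 3*x^6 - 20*x^5 + sqrt(2)*x^5 - 89*sqrt(2)*x^4 + 51*x^4 - 66*x^3 + 186*sqrt(2)*x^3 + 76*x^2 + 76*sqrt(2)*x^2 - 200*sqrt(2)*x + 24*x - 192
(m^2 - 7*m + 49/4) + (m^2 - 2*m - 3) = 2*m^2 - 9*m + 37/4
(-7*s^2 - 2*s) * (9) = -63*s^2 - 18*s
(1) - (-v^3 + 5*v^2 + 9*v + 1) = v^3 - 5*v^2 - 9*v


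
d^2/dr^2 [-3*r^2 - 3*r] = -6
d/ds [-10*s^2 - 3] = -20*s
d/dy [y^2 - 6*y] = 2*y - 6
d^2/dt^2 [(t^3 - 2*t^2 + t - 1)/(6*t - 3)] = 2*(4*t^3 - 6*t^2 + 3*t - 4)/(3*(8*t^3 - 12*t^2 + 6*t - 1))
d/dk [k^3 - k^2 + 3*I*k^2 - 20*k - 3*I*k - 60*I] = 3*k^2 + k*(-2 + 6*I) - 20 - 3*I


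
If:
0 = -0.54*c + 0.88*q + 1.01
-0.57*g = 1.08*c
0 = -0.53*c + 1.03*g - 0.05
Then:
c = -0.02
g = 0.04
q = -1.16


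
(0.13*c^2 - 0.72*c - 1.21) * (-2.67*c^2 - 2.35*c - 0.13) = -0.3471*c^4 + 1.6169*c^3 + 4.9058*c^2 + 2.9371*c + 0.1573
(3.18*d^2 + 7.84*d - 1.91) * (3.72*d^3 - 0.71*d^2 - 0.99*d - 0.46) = 11.8296*d^5 + 26.907*d^4 - 15.8198*d^3 - 7.8683*d^2 - 1.7155*d + 0.8786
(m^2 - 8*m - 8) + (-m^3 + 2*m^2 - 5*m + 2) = -m^3 + 3*m^2 - 13*m - 6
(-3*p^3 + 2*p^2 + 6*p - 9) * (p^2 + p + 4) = -3*p^5 - p^4 - 4*p^3 + 5*p^2 + 15*p - 36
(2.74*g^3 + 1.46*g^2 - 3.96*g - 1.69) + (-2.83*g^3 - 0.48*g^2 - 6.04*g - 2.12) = -0.0899999999999999*g^3 + 0.98*g^2 - 10.0*g - 3.81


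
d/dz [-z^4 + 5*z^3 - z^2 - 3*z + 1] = -4*z^3 + 15*z^2 - 2*z - 3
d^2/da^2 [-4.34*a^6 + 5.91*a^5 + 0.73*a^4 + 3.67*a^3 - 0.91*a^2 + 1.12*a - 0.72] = -130.2*a^4 + 118.2*a^3 + 8.76*a^2 + 22.02*a - 1.82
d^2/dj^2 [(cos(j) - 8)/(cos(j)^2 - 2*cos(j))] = (8*(cos(j) - 8)*(cos(j) - 1)^2*sin(j)^2 - (cos(j) - 2)^2*cos(j)^3 + (cos(j) - 2)*(16*cos(j) - 19*cos(2*j) + 2*cos(3*j) + 1)*cos(j))/((cos(j) - 2)^3*cos(j)^3)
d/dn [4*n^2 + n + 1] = 8*n + 1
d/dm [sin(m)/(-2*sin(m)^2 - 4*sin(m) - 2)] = (sin(m) - 1)*cos(m)/(2*(sin(m) + 1)^3)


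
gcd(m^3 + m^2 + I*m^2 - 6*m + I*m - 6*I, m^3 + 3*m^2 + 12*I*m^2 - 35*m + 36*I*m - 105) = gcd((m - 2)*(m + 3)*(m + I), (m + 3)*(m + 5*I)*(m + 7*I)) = m + 3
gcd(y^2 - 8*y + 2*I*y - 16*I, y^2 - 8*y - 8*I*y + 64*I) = y - 8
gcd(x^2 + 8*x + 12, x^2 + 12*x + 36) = x + 6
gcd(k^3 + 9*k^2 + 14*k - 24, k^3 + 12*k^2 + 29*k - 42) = k^2 + 5*k - 6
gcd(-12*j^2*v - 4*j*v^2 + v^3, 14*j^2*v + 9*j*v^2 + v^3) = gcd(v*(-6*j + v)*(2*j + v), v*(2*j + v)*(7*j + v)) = 2*j*v + v^2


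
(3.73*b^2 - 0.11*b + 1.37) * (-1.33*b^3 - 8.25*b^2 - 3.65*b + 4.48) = -4.9609*b^5 - 30.6262*b^4 - 14.5291*b^3 + 5.8094*b^2 - 5.4933*b + 6.1376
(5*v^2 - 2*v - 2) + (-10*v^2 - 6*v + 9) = -5*v^2 - 8*v + 7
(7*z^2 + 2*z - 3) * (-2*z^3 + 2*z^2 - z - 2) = -14*z^5 + 10*z^4 + 3*z^3 - 22*z^2 - z + 6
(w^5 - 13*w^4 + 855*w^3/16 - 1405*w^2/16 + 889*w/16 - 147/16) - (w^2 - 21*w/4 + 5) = w^5 - 13*w^4 + 855*w^3/16 - 1421*w^2/16 + 973*w/16 - 227/16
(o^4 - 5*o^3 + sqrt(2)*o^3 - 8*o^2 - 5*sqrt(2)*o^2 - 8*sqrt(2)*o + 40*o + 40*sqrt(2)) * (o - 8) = o^5 - 13*o^4 + sqrt(2)*o^4 - 13*sqrt(2)*o^3 + 32*o^3 + 32*sqrt(2)*o^2 + 104*o^2 - 320*o + 104*sqrt(2)*o - 320*sqrt(2)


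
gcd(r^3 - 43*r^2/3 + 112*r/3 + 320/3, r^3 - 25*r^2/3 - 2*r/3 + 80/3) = r^2 - 19*r/3 - 40/3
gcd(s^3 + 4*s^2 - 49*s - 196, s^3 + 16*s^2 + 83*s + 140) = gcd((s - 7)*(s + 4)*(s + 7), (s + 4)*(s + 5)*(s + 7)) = s^2 + 11*s + 28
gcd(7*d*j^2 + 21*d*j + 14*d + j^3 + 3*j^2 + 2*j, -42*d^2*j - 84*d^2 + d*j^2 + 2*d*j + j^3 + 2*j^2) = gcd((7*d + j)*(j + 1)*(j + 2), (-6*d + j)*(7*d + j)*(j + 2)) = 7*d*j + 14*d + j^2 + 2*j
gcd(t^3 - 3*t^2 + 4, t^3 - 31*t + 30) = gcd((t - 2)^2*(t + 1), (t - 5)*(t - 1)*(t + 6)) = 1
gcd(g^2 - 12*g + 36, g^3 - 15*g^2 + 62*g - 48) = g - 6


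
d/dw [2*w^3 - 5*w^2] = 2*w*(3*w - 5)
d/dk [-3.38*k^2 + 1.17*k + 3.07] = 1.17 - 6.76*k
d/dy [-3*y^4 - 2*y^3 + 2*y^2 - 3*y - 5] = -12*y^3 - 6*y^2 + 4*y - 3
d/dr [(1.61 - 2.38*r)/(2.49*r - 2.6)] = (5.425959*r - 5.66566)/(2.49*r - 2.6)^3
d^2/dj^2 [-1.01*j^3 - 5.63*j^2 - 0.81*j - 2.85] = -6.06*j - 11.26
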